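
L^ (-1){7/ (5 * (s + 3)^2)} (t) 7 * t * exp (-3 * t)/5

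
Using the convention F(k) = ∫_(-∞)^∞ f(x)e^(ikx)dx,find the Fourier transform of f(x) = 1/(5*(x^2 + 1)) pi*exp(-Abs(k))/5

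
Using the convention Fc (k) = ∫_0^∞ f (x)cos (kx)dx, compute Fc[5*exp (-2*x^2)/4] 5*sqrt (2)*sqrt (pi)*exp (-k^2/8)/16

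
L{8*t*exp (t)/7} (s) 8/ (7*(s - 1)^2)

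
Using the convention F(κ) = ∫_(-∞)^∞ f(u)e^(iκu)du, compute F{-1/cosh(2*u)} -pi/(2*cosh(pi*κ/4))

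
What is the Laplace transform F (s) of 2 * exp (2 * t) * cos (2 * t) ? 2 * (s - 2) / ( (s - 2) ^2 + 4) 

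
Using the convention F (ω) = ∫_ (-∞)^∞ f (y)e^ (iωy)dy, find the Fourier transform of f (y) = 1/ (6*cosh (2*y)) pi/ (12*cosh (pi*ω/4))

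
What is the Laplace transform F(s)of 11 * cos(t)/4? 11 * s/(4 * (s^2 + 1))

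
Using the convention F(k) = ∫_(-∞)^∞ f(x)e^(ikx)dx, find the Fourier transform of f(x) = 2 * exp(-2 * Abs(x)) 8/(k^2 + 4)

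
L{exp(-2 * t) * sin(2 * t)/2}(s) 1/((s + 2)^2 + 4)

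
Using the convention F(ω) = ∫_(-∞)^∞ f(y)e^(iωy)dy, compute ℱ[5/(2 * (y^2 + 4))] 5 * pi * exp(-2 * Abs(ω))/4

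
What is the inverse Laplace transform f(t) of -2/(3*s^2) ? -2*t/3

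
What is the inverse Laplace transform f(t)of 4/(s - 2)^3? 2 * t^2 * exp(2 * t)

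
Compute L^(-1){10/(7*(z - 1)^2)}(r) 10*r*exp(r)/7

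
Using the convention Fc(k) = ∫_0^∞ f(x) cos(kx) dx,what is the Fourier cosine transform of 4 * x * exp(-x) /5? 4 * (1 - k^2) /(5 * (k^2 + 1) ^2) 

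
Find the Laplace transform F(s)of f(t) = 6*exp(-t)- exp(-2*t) 6/(s + 1) - 1/(s + 2)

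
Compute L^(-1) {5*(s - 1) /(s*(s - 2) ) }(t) 5*exp(t)*cosh(t) 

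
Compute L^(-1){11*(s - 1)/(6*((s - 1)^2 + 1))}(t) 11*exp(t)*cos(t)/6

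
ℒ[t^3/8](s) 3/(4*s^4)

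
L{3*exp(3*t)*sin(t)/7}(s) 3/(7*((s - 3)^2 + 1))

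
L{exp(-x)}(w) 1/(w + 1)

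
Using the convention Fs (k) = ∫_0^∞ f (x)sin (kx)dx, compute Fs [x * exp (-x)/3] 2 * k/ (3 * (k^2 + 1)^2)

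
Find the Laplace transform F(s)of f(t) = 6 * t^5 720/s^6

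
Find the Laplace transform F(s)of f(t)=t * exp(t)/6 1/(6 * (s - 1)^2)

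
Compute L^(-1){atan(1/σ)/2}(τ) sin(τ)/(2*τ)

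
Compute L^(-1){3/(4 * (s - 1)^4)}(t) t^3 * exp(t)/8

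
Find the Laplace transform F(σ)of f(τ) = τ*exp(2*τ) (σ - 2)^(-2)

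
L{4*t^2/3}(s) 8/(3*s^3)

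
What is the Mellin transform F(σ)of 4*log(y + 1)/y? -4*pi*csc(pi*σ)/(σ - 1)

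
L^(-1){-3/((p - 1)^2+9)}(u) -exp(u)*sin(3*u)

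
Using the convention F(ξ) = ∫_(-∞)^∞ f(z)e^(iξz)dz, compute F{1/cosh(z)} pi/cosh(pi*ξ/2)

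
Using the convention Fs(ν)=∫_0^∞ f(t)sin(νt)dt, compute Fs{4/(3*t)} 2*pi/3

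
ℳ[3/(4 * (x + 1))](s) 3 * pi * csc(pi * s)/4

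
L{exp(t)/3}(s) 1/(3 * (s - 1))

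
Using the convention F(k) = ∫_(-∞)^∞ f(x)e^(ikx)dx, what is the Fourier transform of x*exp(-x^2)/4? I*sqrt(pi)*k*exp(-k^2/4)/8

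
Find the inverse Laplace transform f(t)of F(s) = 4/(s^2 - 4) 2 * sinh(2 * t)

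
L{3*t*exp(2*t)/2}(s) 3/(2*(s - 2)^2)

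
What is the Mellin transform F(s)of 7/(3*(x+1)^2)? -7*pi*(s - 1)/(3*sin(pi*s))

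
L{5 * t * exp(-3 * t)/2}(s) 5/(2 * (s + 3)^2)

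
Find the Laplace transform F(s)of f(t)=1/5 1/(5 * s)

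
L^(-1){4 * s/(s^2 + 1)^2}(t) 2 * t * sin(t)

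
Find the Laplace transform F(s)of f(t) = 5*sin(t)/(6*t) 5*atan(1/s)/6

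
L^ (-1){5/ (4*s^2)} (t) 5*t/4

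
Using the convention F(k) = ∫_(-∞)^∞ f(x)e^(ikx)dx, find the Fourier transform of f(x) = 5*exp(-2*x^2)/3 5*sqrt(2)*sqrt(pi)*exp(-k^2/8)/6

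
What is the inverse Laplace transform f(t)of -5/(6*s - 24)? -5*exp(4*t)/6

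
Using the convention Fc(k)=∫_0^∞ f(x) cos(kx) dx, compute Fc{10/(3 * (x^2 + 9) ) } 5 * pi * exp(-3 * k) /9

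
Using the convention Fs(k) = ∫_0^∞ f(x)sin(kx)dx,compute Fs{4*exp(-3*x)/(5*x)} 4*atan(k/3)/5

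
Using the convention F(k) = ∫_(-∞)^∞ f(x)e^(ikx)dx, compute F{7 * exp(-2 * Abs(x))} 28/(k^2 + 4)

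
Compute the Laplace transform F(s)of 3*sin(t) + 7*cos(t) 7*s/(s^2 + 1) + 3/(s^2 + 1)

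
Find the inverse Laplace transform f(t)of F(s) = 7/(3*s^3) 7*t^2/6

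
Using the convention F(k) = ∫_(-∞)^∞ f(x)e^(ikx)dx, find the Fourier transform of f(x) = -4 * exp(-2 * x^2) -2 * sqrt(2) * sqrt(pi) * exp(-k^2/8)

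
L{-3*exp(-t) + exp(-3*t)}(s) 1/(s + 3) - 3/(s + 1)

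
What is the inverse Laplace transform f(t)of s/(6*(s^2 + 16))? cos(4*t)/6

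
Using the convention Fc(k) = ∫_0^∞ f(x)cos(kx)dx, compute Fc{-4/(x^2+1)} -2*pi*exp(-k)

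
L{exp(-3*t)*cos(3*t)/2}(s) (s + 3)/(2*((s + 3)^2 + 9))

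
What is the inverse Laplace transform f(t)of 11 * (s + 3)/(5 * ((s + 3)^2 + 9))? 11 * exp(-3 * t) * cos(3 * t)/5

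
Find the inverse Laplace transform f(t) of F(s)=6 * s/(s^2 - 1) 6 * cosh(t) 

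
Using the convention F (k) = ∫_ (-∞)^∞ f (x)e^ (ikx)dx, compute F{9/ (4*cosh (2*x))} 9*pi/ (8*cosh (pi*k/4))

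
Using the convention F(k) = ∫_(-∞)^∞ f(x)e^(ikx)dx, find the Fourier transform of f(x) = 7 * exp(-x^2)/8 7 * sqrt(pi) * exp(-k^2/4)/8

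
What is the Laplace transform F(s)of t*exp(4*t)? (s - 4)^(-2)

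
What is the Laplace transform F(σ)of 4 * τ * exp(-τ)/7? 4/(7 * (σ + 1)^2)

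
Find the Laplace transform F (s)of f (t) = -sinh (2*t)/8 -1/ (4*s^2-16)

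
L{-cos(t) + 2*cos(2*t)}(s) 2*s/(s^2 + 4)- s/(s^2 + 1)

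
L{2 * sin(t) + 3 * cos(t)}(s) 2/(s^2 + 1) + 3 * s/(s^2 + 1)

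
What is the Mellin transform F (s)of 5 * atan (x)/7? -5 * pi * sec (pi * s/2)/ (14 * s)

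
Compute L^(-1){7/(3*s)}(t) 7/3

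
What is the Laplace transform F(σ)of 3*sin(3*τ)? 9/(σ^2 + 9)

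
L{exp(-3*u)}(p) 1/(p + 3)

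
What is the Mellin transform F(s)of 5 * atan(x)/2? -5 * pi * sec(pi * s/2)/(4 * s)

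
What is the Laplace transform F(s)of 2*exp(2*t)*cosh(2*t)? 2*(s - 2)/(s*(s - 4))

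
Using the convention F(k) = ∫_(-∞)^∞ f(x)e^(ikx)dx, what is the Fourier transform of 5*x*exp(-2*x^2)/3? 5*sqrt(2)*I*sqrt(pi)*k*exp(-k^2/8)/24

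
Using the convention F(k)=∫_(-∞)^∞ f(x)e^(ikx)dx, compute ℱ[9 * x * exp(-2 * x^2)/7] 9 * sqrt(2) * I * sqrt(pi) * k * exp(-k^2/8)/56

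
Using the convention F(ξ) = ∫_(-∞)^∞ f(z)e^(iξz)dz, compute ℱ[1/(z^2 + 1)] pi * exp(-Abs(ξ))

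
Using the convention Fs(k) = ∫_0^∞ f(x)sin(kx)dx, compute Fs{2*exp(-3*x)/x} 2*atan(k/3)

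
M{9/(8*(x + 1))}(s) 9*pi*csc(pi*s)/8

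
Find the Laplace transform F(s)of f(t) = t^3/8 3/(4 * s^4)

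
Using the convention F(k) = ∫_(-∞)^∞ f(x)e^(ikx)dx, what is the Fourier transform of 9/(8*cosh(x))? 9*pi/(8*cosh(pi*k/2))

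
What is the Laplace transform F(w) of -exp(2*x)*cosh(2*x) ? (2 - w) /(w*(w - 4) ) 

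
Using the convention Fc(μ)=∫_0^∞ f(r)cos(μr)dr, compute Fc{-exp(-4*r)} -4/(μ^2 + 16)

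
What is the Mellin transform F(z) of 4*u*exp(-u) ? 4*gamma(z+1) 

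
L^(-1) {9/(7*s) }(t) 9/7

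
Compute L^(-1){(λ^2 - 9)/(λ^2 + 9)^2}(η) η * cos(3 * η)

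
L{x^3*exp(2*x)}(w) 6/(w - 2)^4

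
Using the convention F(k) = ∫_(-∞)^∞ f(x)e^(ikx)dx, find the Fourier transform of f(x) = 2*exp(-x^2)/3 2*sqrt(pi)*exp(-k^2/4)/3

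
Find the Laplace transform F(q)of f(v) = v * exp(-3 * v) (q + 3)^(-2)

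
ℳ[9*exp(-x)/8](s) 9*gamma(s)/8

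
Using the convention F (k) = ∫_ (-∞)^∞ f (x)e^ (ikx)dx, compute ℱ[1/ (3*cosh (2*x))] pi/ (6*cosh (pi*k/4))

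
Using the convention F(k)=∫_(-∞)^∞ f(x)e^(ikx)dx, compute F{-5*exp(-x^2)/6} -5*sqrt(pi)*exp(-k^2/4)/6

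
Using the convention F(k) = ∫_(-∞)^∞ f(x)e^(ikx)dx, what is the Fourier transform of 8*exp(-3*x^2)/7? 8*sqrt(3)*sqrt(pi)*exp(-k^2/12)/21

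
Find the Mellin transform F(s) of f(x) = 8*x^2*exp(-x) 8*gamma(s + 2) 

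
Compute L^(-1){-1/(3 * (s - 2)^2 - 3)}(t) -exp(2 * t) * sinh(t)/3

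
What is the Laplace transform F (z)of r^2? 2/z^3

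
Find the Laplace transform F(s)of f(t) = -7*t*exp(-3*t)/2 -7/(2*(s + 3)^2)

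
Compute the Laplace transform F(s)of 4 4/s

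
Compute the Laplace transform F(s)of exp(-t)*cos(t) (s + 1)/((s + 1)^2 + 1)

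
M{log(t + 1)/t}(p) -pi*csc(pi*p)/(p - 1)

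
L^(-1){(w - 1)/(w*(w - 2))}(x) exp(x)*cosh(x)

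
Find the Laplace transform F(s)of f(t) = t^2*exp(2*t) 2/(s - 2)^3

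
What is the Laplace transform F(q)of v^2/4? 1/(2*q^3)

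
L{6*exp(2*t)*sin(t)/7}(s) 6/(7*((s - 2)^2 + 1))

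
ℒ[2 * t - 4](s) 2/s^2 - 4/s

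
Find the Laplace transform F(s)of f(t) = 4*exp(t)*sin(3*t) 12/((s - 1)^2 + 9)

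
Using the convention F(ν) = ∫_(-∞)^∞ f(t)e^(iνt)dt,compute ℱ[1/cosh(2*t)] pi/(2*cosh(pi*ν/4))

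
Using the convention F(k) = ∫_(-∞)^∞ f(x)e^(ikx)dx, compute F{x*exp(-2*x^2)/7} sqrt(2)*I*sqrt(pi)*k*exp(-k^2/8)/56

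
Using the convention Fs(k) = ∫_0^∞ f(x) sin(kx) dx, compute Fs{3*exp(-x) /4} 3*k/(4*(k^2 + 1) ) 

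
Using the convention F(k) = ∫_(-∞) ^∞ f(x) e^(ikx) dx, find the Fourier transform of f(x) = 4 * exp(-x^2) 4 * sqrt(pi) * exp(-k^2/4) 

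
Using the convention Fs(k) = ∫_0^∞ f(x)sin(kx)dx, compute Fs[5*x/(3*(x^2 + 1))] 5*pi*exp(-k)/6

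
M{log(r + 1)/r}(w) -pi*csc(pi*w)/(w - 1)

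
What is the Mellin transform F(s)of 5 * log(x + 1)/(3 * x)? -5 * pi * csc(pi * s)/(3 * s - 3)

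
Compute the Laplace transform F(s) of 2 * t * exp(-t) 2/(s+1) ^2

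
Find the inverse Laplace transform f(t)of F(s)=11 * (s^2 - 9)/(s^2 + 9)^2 11 * t * cos(3 * t)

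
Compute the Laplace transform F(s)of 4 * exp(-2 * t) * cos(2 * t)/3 4 * (s + 2)/(3 * ((s + 2)^2 + 4))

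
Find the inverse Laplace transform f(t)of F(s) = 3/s 3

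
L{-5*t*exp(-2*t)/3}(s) -5/(3*(s + 2)^2)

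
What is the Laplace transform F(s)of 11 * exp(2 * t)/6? 11/(6 * (s - 2))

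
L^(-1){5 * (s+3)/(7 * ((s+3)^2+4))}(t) 5 * exp(-3 * t) * cos(2 * t)/7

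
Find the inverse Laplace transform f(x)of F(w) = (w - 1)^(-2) x*exp(x)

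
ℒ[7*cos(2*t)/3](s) 7*s/(3*(s^2 + 4))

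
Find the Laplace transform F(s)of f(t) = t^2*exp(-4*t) 2/(s + 4)^3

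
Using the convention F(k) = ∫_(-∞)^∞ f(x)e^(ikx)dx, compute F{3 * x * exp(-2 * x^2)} 3 * sqrt(2) * I * sqrt(pi) * k * exp(-k^2/8)/8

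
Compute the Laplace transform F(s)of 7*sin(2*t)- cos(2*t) 14/(s^2 + 4)- s/(s^2 + 4)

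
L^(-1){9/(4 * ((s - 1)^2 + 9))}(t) 3 * exp(t) * sin(3 * t)/4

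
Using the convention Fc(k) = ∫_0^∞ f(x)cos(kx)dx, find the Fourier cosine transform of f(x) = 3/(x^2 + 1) 3 * pi * exp(-k)/2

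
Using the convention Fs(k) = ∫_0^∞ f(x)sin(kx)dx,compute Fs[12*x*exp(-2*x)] 48*k/(k^2 + 4)^2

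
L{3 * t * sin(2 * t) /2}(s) 6 * s/(s^2 + 4) ^2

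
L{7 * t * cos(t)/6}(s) 7 * (s^2 - 1)/(6 * (s^2 + 1)^2)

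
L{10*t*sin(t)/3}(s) 20*s/(3*(s^2 + 1)^2)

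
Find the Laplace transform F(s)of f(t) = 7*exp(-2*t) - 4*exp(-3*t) 7/(s + 2) - 4/(s + 3)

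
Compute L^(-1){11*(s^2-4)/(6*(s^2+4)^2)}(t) 11*t*cos(2*t)/6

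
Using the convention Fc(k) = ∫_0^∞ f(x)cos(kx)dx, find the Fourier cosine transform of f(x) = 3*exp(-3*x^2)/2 sqrt(3)*sqrt(pi)*exp(-k^2/12)/4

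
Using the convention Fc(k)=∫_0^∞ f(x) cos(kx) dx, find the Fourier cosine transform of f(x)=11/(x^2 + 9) 11*pi*exp(-3*k) /6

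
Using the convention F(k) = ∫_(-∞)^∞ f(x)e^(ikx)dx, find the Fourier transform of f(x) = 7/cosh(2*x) 7*pi/(2*cosh(pi*k/4))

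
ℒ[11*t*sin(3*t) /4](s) 33*s/(2*(s^2 + 9) ^2) 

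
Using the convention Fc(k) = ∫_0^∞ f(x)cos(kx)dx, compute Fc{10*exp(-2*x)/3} 20/(3*(k^2 + 4))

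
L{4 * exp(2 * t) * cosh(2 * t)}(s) 4 * (s - 2)/(s * (s - 4))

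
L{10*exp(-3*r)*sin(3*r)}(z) 30/((z + 3)^2 + 9)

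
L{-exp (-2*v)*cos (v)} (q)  (-q - 2)/ ( (q+2)^2+1)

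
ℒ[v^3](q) 6/q^4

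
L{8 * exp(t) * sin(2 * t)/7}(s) 16/(7 * ((s - 1)^2 + 4))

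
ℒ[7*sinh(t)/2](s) 7/(2*(s^2 - 1))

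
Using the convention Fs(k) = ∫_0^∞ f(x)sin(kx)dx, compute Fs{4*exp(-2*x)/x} 4*atan(k/2)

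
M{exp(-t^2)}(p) gamma(p/2)/2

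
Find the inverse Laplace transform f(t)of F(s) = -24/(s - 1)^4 -4*t^3*exp(t)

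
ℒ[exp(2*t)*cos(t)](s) (s - 2)/((s - 2)^2+1)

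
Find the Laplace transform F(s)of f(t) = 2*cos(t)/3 2*s/(3*(s^2+1))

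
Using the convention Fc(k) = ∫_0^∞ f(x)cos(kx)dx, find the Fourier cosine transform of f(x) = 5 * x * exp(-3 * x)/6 5 * (9 - k^2)/(6 * (k^2 + 9)^2)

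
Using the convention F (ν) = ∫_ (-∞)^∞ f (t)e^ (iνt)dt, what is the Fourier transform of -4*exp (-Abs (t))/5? -8/ (5*ν^2+5)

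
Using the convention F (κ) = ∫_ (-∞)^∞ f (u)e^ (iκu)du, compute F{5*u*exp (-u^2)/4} 5*I*sqrt (pi)*κ*exp (-κ^2/4)/8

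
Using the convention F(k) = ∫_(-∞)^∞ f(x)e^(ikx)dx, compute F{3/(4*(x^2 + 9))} pi*exp(-3*Abs(k))/4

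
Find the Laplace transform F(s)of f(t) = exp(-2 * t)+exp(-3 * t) 1/(s+2)+1/(s+3)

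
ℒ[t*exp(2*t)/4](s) 1/(4*(s - 2)^2)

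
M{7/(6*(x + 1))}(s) 7*pi*csc(pi*s)/6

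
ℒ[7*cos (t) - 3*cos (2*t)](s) 7*s/ (s^2+1) - 3*s/ (s^2+4)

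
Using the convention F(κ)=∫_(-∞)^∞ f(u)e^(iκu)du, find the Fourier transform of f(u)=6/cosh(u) 6*pi/cosh(pi*κ/2)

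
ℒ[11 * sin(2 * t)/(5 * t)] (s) 11 * atan(2/s)/5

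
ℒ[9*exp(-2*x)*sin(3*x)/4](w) 27/(4*((w+2)^2+9))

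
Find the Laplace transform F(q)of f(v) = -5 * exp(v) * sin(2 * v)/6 -5/(3 * (q - 1)^2 + 12)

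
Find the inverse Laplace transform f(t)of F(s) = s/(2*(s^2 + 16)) cos(4*t)/2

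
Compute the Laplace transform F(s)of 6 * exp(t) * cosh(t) 6 * (s - 1)/(s * (s - 2))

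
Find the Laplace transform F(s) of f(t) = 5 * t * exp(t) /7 5/(7 * (s - 1) ^2) 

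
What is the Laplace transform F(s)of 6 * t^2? 12/s^3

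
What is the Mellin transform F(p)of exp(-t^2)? gamma(p/2)/2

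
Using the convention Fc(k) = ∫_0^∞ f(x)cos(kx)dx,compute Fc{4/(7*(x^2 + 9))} 2*pi*exp(-3*k)/21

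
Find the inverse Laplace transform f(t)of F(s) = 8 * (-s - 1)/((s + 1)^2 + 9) -8 * exp(-t) * cos(3 * t)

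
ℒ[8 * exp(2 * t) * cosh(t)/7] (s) 8 * (s - 2)/(7 * ((s - 2)^2 - 1))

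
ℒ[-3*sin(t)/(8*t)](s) -3*atan(1/s)/8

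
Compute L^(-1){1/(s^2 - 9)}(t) sinh(3*t)/3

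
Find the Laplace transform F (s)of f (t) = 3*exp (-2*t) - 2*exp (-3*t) 3/ (s + 2) - 2/ (s + 3)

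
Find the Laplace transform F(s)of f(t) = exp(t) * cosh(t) (s - 1)/(s * (s - 2))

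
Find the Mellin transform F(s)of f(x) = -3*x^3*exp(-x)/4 -3*gamma(s + 3)/4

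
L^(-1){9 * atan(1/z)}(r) 9 * sin(r)/r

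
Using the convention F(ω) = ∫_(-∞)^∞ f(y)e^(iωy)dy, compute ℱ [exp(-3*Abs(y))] 6/(ω^2 + 9)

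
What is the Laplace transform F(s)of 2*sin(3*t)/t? 2*atan(3/s)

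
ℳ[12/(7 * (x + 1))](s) 12 * pi * csc(pi * s)/7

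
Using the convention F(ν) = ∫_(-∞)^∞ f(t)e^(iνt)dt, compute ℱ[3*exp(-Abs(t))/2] 3/(ν^2 + 1)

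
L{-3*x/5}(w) -3/(5*w^2)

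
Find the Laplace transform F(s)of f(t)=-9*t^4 -216/s^5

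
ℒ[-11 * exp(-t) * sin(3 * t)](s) -33/((s+1)^2+9)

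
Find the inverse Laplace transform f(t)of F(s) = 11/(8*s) 11/8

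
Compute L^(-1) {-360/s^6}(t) -3*t^5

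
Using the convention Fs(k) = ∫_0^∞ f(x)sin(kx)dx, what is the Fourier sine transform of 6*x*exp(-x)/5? 12*k/(5*(k^2+1)^2)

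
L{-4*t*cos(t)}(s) 4*(1 - s^2)/(s^2 + 1)^2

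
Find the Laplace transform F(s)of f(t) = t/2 1/(2 * s^2)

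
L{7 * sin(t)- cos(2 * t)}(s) 7/(s^2 + 1)- s/(s^2 + 4)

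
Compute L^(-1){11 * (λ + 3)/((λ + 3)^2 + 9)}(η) 11 * exp(-3 * η) * cos(3 * η)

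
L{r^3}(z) 6/z^4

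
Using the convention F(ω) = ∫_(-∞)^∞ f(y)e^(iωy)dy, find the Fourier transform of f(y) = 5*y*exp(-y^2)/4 5*I*sqrt(pi)*ω*exp(-ω^2/4)/8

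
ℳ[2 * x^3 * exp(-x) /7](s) 2 * gamma(s + 3) /7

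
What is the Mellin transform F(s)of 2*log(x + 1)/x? -2*pi*csc(pi*s)/(s - 1)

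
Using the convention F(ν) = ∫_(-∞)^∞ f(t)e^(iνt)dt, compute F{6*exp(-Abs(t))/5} 12/(5*(ν^2 + 1))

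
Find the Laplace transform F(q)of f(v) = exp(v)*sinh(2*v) 2/((q - 1)^2 - 4)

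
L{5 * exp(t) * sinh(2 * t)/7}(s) 10/(7 * ((s - 1)^2 - 4))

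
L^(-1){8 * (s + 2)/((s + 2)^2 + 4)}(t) 8 * exp(-2 * t) * cos(2 * t)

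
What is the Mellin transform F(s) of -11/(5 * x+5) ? -11 * pi * csc(pi * s) /5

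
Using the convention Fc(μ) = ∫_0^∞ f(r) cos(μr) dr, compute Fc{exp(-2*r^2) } sqrt(2)*sqrt(pi)*exp(-μ^2/8) /4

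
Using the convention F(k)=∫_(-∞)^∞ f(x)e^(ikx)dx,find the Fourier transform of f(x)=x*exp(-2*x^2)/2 sqrt(2)*I*sqrt(pi)*k*exp(-k^2/8)/16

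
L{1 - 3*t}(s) 1/s - 3/s^2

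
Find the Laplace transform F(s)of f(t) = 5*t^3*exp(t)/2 15/(s - 1)^4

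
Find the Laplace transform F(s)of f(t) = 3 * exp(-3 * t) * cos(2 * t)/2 3 * (s + 3)/(2 * ((s + 3)^2 + 4))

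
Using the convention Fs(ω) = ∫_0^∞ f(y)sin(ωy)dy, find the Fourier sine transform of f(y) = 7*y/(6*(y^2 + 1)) 7*pi*exp(-ω)/12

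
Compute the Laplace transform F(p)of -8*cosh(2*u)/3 -8*p/(3*p^2 - 12)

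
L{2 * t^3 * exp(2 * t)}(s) 12/(s - 2)^4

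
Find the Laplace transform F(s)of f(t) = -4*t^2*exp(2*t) -8/(s - 2)^3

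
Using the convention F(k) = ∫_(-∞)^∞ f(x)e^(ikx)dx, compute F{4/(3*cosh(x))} 4*pi/(3*cosh(pi*k/2))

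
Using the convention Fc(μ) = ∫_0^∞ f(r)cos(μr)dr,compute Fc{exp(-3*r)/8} 3/(8*(μ^2 + 9))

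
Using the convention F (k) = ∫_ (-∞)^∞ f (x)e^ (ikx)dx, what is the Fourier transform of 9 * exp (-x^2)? 9 * sqrt (pi) * exp (-k^2/4)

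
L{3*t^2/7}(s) 6/(7*s^3)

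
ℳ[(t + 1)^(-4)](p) gamma(p)*gamma(4 - p)/6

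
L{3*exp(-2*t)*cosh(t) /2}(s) 3*(s + 2) /(2*((s + 2) ^2 - 1) ) 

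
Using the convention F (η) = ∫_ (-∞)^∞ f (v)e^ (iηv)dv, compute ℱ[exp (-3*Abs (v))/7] 6/ (7*(η^2 + 9))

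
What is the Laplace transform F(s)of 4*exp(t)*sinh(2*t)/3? 8/(3*((s - 1)^2-4))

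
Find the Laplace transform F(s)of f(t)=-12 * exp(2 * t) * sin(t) -12/((s - 2)^2+1)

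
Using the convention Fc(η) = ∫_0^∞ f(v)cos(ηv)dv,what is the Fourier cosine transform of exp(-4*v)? 4/(η^2 + 16)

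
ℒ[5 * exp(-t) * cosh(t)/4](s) 5 * (s + 1)/(4 * s * (s + 2))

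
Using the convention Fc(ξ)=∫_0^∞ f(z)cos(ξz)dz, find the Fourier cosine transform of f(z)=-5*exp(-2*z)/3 -10/(3*ξ^2 + 12)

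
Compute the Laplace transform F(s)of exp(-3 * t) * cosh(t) (s + 3)/((s + 3)^2 - 1)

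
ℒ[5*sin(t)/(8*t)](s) 5*atan(1/s)/8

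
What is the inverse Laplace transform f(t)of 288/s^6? 12*t^5/5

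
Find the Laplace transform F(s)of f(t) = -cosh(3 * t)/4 -s/(4 * s^2 - 36)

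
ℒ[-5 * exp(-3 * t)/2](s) -5/(2 * s+6)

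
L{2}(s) 2/s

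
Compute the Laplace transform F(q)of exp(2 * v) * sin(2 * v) 2/((q - 2)^2 + 4)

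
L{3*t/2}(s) 3/(2*s^2)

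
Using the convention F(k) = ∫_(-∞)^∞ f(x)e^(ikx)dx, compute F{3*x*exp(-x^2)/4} 3*I*sqrt(pi)*k*exp(-k^2/4)/8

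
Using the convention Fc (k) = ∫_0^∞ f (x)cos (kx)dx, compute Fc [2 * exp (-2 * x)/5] 4/ (5 * (k^2 + 4))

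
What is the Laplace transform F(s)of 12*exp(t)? 12/(s - 1)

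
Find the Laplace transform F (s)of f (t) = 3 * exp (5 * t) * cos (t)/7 3 * (s - 5)/ (7 * ( (s - 5)^2 + 1))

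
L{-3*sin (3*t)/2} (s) -9/ (2*s^2 + 18)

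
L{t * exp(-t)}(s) (s + 1)^(-2)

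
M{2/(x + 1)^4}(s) gamma(s)*gamma(4 - s)/3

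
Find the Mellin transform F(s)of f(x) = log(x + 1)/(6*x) -pi*csc(pi*s)/(6*s - 6)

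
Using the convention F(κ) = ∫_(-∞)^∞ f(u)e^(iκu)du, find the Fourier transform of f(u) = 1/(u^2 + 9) pi*exp(-3*Abs(κ))/3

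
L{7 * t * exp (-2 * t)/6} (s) 7/ (6 * (s+2)^2)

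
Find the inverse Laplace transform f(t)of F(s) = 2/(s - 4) 2*exp(4*t)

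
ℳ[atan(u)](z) -pi*sec(pi*z/2)/(2*z)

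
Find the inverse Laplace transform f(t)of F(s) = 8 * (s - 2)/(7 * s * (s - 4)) 8 * exp(2 * t) * cosh(2 * t)/7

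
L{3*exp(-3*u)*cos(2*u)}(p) 3*(p + 3)/((p + 3)^2 + 4)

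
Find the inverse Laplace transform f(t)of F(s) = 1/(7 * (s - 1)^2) t * exp(t)/7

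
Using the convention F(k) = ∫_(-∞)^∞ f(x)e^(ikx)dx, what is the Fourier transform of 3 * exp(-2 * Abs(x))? 12/(k^2 + 4)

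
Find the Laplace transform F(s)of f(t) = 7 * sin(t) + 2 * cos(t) 7/(s^2 + 1) + 2 * s/(s^2 + 1)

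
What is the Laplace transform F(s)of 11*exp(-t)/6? 11/(6*(s + 1))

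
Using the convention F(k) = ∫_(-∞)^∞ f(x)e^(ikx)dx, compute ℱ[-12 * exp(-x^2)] -12 * sqrt(pi) * exp(-k^2/4)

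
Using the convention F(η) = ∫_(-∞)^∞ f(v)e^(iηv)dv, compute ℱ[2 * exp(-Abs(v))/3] 4/(3 * (η^2 + 1))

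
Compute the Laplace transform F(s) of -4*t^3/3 -8/s^4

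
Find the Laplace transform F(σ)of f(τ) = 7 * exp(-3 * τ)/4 7/(4 * (σ + 3))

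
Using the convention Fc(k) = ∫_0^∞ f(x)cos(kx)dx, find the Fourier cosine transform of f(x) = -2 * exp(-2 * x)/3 -4/(3 * k^2 + 12)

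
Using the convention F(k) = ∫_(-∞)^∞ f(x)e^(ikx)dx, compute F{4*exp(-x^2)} 4*sqrt(pi)*exp(-k^2/4)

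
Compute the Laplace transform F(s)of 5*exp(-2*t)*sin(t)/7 5/(7*((s + 2)^2 + 1))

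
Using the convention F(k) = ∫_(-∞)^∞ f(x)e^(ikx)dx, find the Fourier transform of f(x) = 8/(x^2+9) 8 * pi * exp(-3 * Abs(k))/3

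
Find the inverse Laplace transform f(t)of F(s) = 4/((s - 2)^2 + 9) 4*exp(2*t)*sin(3*t)/3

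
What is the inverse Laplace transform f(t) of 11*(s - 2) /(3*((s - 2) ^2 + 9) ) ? 11*exp(2*t)*cos(3*t) /3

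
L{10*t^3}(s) 60/s^4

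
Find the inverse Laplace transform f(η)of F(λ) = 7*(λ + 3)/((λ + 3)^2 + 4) 7*exp(-3*η)*cos(2*η)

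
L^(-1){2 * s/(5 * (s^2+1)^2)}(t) t * sin(t)/5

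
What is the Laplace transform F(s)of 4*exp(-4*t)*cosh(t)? 4*(s+4)/((s+4)^2 - 1)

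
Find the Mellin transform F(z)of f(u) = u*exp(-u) gamma(z + 1)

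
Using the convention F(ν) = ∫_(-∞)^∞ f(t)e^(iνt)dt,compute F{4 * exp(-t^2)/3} 4 * sqrt(pi) * exp(-ν^2/4)/3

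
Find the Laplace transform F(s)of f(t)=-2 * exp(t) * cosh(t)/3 2 * (1 - s)/(3 * s * (s - 2))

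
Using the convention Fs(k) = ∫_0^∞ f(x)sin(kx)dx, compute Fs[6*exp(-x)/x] 6*atan(k)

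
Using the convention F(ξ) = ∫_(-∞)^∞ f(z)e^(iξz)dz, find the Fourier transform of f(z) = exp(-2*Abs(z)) 4/(ξ^2 + 4)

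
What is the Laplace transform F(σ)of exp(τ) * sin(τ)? 1/((σ - 1)^2 + 1)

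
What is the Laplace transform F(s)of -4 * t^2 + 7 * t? 7/s^2 - 8/s^3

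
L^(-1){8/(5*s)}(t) 8/5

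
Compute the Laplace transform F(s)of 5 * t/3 5/(3 * s^2)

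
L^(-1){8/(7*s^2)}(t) 8*t/7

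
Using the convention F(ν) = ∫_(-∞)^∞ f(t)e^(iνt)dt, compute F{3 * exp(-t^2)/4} 3 * sqrt(pi) * exp(-ν^2/4)/4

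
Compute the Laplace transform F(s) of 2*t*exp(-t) 2/(s + 1) ^2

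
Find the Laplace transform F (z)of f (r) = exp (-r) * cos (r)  (z + 1)/ ( (z + 1)^2 + 1)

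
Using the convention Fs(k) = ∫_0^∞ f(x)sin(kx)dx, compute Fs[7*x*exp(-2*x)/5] 28*k/(5*(k^2+4)^2)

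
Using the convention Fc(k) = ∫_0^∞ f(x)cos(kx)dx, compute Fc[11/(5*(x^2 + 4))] 11*pi*exp(-2*k)/20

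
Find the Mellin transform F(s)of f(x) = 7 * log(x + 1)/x -7 * pi * csc(pi * s)/(s - 1)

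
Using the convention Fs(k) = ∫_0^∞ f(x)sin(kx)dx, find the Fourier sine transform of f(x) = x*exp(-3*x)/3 2*k/(k^2+9)^2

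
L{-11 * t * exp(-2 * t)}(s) -11/(s + 2)^2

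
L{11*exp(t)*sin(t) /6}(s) 11/(6*((s - 1) ^2 + 1) ) 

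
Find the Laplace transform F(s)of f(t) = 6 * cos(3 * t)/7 6 * s/(7 * (s^2 + 9))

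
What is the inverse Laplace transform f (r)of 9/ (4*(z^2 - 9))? 3*sinh (3*r)/4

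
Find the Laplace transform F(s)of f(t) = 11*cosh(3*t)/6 11*s/(6*(s^2 - 9))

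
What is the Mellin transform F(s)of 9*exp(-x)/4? 9*gamma(s)/4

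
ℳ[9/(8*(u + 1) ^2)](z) -9*pi*(z - 1) /(8*sin(pi*z) ) 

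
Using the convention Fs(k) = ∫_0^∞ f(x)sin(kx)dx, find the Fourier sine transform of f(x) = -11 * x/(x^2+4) -11 * pi * exp(-2 * k)/2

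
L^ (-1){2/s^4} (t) t^3/3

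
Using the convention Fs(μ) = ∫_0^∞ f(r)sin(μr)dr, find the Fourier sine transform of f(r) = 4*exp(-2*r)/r 4*atan(μ/2)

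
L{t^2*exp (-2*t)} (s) 2/ (s + 2)^3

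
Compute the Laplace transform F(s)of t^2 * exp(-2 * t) 2/(s + 2)^3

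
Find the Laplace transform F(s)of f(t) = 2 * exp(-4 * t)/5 2/(5 * (s+4))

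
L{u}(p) p^(-2)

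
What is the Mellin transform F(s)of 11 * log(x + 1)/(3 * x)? -11 * pi * csc(pi * s)/(3 * s - 3)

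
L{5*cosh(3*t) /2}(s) 5*s/(2*(s^2 - 9) ) 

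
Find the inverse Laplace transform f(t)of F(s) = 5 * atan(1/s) 5 * sin(t)/t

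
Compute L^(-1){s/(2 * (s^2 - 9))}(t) cosh(3 * t)/2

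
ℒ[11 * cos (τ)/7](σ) 11 * σ/ (7 * (σ^2 + 1))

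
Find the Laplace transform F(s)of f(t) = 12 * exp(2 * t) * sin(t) 12/((s - 2)^2 + 1)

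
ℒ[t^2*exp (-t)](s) 2/ (s+1)^3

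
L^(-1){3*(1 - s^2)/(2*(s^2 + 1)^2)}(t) -3*t*cos(t)/2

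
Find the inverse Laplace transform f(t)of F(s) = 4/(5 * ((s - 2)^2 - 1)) 4 * exp(2 * t) * sinh(t)/5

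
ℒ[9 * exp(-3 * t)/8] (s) 9/(8 * (s + 3))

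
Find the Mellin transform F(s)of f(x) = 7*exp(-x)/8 7*gamma(s)/8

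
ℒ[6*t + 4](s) 6/s^2 + 4/s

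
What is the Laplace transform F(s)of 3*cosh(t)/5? 3*s/(5*(s^2 - 1))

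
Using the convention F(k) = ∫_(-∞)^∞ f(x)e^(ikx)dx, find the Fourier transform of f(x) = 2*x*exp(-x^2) I*sqrt(pi)*k*exp(-k^2/4)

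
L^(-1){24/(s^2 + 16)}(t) 6 * sin(4 * t)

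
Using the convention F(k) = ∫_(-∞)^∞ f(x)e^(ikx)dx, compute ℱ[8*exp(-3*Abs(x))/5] 48/(5*(k^2 + 9))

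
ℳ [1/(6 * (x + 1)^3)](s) pi * (s - 2) * (s - 1)/(12 * sin(pi * s))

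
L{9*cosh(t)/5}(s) 9*s/(5*(s^2 - 1))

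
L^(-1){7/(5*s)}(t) 7/5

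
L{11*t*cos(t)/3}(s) 11*(s^2 - 1)/(3*(s^2 + 1)^2)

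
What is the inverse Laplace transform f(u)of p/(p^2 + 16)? cos(4 * u)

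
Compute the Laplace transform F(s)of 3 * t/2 3/(2 * s^2)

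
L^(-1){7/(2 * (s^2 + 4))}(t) 7 * sin(2 * t)/4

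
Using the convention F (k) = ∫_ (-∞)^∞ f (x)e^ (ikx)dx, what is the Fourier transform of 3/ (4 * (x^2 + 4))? 3 * pi * exp (-2 * Abs (k))/8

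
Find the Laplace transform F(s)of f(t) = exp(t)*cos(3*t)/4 (s - 1)/(4*((s - 1)^2 + 9))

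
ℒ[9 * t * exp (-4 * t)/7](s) 9/ (7 * (s + 4)^2)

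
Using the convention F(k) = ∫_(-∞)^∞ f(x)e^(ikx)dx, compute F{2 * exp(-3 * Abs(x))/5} 12/(5 * (k^2 + 9))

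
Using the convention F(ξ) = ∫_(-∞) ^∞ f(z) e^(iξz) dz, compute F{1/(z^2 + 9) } pi * exp(-3 * Abs(ξ) ) /3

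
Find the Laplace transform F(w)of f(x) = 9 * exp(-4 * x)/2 9/(2 * (w + 4))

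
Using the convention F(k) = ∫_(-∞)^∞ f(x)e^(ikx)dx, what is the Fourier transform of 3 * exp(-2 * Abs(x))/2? 6/(k^2 + 4)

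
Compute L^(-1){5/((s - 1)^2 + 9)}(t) 5*exp(t)*sin(3*t)/3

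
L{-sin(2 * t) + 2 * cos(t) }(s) 2 * s/(s^2 + 1) - 2/(s^2 + 4) 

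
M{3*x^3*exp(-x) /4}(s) 3*gamma(s + 3) /4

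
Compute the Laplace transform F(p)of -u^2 -2/p^3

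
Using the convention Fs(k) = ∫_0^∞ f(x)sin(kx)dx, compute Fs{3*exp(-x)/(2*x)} 3*atan(k)/2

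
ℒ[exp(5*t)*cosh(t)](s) (s - 5)/((s - 5)^2-1)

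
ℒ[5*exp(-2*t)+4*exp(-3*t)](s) 4/(s+3)+5/(s+2)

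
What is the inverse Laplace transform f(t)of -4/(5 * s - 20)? -4 * exp(4 * t)/5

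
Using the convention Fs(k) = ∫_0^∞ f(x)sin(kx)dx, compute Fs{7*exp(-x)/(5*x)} 7*atan(k)/5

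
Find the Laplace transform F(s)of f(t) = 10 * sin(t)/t 10 * atan(1/s)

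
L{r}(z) z^(-2)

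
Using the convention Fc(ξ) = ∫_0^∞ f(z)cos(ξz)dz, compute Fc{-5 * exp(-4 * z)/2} -10/(ξ^2 + 16)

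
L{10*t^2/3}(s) 20/(3*s^3)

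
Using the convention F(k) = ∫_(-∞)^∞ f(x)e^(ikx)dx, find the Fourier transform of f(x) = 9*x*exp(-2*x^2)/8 9*sqrt(2)*I*sqrt(pi)*k*exp(-k^2/8)/64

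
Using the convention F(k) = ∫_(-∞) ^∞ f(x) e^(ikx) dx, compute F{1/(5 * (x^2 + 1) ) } pi * exp(-Abs(k) ) /5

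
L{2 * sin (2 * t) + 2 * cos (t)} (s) 2 * s/ (s^2 + 1) + 4/ (s^2 + 4)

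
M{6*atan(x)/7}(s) -3*pi*sec(pi*s/2)/(7*s)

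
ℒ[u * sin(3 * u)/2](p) 3 * p/(p^2 + 9)^2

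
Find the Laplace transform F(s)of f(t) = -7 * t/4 -7/(4 * s^2)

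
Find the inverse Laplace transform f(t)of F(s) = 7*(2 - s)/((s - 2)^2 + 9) -7*exp(2*t)*cos(3*t)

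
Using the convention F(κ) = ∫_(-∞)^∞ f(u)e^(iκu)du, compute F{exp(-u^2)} sqrt(pi)*exp(-κ^2/4)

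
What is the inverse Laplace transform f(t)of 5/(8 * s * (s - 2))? 5 * exp(t) * sinh(t)/8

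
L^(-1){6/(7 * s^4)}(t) t^3/7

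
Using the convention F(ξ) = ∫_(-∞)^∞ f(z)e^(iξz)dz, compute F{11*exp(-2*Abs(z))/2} 22/(ξ^2+4)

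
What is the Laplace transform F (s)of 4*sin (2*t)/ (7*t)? 4*atan (2/s)/7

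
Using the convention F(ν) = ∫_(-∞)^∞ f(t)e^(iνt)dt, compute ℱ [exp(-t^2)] sqrt(pi) * exp(-ν^2/4)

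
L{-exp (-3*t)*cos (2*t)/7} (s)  (-s - 3)/ (7*( (s + 3)^2 + 4))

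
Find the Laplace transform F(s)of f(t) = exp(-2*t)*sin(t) 1/((s + 2)^2 + 1)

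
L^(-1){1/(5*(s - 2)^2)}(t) t*exp(2*t)/5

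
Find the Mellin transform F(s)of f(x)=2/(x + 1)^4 gamma(s)*gamma(4 - s)/3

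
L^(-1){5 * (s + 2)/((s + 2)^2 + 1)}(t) 5 * exp(-2 * t) * cos(t)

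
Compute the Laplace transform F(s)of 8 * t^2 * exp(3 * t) 16/(s - 3)^3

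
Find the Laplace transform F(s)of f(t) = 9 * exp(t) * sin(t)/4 9/(4 * ((s - 1)^2 + 1))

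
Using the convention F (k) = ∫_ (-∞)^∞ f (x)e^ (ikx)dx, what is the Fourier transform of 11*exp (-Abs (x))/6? 11/ (3*(k^2 + 1))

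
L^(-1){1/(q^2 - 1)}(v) sinh(v)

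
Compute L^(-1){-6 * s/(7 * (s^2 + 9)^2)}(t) -t * sin(3 * t)/7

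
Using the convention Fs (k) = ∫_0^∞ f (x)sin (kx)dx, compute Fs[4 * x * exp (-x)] 8 * k/ (k^2 + 1)^2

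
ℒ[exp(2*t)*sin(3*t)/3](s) 1/((s - 2)^2+9)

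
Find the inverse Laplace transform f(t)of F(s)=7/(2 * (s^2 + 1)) 7 * sin(t)/2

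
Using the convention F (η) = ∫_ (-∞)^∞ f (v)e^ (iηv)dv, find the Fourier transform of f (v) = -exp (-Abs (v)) -2/ (η^2 + 1)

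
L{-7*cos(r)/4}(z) -7*z/(4*z^2 + 4)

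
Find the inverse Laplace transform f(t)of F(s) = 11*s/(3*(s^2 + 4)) 11*cos(2*t)/3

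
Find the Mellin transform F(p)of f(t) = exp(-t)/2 gamma(p)/2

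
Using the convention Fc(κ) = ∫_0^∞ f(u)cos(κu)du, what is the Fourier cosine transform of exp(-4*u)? 4/(κ^2 + 16)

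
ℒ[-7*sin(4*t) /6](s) -14/(3*s^2 + 48) 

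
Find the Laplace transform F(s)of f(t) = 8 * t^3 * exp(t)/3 16/(s - 1)^4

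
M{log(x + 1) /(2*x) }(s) -pi*csc(pi*s) /(2*s - 2) 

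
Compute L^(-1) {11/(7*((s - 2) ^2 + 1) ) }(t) 11*exp(2*t)*sin(t) /7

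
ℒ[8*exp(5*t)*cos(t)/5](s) 8*(s - 5)/(5*((s - 5)^2 + 1))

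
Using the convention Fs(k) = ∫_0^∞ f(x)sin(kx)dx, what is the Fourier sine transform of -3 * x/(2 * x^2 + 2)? -3 * pi * exp(-k)/4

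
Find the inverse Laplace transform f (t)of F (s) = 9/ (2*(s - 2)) 9*exp (2*t)/2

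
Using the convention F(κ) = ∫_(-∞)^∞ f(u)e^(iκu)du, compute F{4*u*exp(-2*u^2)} sqrt(2)*I*sqrt(pi)*κ*exp(-κ^2/8)/2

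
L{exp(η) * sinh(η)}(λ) 1/(λ * (λ - 2))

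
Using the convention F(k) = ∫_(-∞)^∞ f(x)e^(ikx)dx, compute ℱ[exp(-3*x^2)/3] sqrt(3)*sqrt(pi)*exp(-k^2/12)/9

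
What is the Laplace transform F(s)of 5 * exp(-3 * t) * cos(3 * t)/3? 5 * (s+3)/(3 * ((s+3)^2+9))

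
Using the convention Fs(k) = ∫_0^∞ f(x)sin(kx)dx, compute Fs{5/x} 5*pi/2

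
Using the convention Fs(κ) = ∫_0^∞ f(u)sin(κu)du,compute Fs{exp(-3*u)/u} atan(κ/3)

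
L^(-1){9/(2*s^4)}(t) 3*t^3/4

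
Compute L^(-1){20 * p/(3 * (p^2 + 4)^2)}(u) 5 * u * sin(2 * u)/3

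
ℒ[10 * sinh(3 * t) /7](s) 30/(7 * (s^2 - 9) ) 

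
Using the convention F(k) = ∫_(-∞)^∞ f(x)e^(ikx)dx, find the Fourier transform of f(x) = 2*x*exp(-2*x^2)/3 sqrt(2)*I*sqrt(pi)*k*exp(-k^2/8)/12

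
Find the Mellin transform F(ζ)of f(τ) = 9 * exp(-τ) 9 * gamma(ζ)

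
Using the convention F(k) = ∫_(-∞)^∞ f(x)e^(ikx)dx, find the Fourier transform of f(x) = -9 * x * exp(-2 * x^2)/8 -9 * sqrt(2) * I * sqrt(pi) * k * exp(-k^2/8)/64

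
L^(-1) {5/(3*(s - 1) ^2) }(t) 5*t*exp(t) /3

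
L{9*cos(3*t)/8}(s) 9*s/(8*(s^2 + 9))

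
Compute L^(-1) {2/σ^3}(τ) τ^2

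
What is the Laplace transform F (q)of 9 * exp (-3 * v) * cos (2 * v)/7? 9 * (q + 3)/ (7 * ( (q + 3)^2 + 4))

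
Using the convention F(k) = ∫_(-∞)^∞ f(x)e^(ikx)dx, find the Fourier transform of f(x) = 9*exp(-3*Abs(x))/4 27/(2*(k^2 + 9))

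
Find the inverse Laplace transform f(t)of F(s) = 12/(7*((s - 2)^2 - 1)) 12*exp(2*t)*sinh(t)/7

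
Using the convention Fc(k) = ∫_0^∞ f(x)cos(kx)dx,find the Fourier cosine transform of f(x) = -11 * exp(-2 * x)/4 -11/(2 * k^2 + 8)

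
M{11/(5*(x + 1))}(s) 11*pi*csc(pi*s)/5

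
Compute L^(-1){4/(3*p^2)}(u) 4*u/3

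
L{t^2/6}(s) 1/(3*s^3)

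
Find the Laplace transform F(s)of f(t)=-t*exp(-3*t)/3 -1/(3*(s+3)^2)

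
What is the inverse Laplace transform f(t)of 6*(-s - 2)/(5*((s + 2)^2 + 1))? -6*exp(-2*t)*cos(t)/5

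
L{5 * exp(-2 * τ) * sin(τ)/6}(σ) 5/(6 * ((σ + 2)^2 + 1))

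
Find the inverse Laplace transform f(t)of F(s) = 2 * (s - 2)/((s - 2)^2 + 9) 2 * exp(2 * t) * cos(3 * t)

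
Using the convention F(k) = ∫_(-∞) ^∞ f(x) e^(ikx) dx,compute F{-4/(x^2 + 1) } -4*pi*exp(-Abs(k) ) 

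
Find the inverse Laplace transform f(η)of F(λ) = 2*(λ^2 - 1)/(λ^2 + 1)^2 2*η*cos(η)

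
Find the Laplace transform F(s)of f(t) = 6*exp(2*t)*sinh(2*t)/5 12/(5*s*(s - 4))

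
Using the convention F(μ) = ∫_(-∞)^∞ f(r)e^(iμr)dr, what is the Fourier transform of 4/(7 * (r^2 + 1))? 4 * pi * exp(-Abs(μ))/7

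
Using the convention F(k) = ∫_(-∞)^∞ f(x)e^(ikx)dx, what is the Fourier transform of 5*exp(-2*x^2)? 5*sqrt(2)*sqrt(pi)*exp(-k^2/8)/2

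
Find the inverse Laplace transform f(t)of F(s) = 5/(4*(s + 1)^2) 5*t*exp(-t)/4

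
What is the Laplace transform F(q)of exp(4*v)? 1/(q - 4)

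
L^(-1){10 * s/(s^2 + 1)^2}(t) 5 * t * sin(t)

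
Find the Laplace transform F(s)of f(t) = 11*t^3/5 66/(5*s^4)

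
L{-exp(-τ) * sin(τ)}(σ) -1/((σ + 1)^2 + 1)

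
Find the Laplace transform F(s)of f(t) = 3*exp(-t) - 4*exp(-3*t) 3/(s + 1) - 4/(s + 3)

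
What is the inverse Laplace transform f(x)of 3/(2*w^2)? 3*x/2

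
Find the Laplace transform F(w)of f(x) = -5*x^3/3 -10/w^4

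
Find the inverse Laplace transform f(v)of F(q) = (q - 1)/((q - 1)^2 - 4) exp(v)*cosh(2*v)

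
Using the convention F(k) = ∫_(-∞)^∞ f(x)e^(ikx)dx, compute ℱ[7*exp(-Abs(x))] 14/(k^2+1)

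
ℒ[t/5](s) 1/(5*s^2)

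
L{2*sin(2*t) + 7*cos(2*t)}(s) 7*s/(s^2 + 4) + 4/(s^2 + 4)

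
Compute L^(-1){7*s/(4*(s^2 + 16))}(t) 7*cos(4*t)/4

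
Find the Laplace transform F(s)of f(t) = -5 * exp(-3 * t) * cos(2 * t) 5 * (-s - 3)/((s + 3)^2 + 4)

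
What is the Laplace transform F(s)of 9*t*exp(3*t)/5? 9/(5*(s - 3)^2)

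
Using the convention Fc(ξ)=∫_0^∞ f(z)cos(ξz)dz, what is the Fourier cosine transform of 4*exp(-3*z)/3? 4/(ξ^2 + 9)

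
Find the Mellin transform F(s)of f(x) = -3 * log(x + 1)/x 3 * pi * csc(pi * s)/(s - 1)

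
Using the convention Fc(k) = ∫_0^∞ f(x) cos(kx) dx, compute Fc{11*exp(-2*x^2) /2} 11*sqrt(2)*sqrt(pi)*exp(-k^2/8) /8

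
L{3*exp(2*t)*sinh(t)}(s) 3/((s - 2)^2 - 1)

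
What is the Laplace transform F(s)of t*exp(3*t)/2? 1/(2*(s - 3)^2)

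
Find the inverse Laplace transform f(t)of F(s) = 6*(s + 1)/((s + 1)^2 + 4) 6*exp(-t)*cos(2*t)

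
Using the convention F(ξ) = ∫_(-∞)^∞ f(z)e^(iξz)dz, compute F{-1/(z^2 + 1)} -pi * exp(-Abs(ξ))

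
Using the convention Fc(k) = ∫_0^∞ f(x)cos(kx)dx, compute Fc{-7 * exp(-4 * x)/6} -14/(3 * k^2 + 48)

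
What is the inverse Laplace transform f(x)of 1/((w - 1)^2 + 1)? exp(x)*sin(x)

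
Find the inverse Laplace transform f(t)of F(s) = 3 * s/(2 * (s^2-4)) 3 * cosh(2 * t)/2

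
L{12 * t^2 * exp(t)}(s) 24/(s - 1)^3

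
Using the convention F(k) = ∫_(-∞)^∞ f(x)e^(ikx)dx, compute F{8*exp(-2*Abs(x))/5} 32/(5*(k^2 + 4))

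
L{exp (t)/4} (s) 1/ (4*(s - 1))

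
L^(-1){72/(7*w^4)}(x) 12*x^3/7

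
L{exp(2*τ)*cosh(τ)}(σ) (σ - 2)/((σ - 2)^2 - 1)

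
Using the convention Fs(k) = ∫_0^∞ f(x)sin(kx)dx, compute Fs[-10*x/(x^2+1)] -5*pi*exp(-k)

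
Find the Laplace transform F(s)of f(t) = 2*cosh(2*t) 2*s/(s^2 - 4)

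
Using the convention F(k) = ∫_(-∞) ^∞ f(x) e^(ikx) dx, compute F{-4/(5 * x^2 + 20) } -2 * pi * exp(-2 * Abs(k) ) /5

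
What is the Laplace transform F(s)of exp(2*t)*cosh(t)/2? (s - 2)/(2*((s - 2)^2 - 1))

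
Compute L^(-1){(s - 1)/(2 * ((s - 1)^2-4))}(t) exp(t) * cosh(2 * t)/2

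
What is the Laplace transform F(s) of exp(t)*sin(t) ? 1/((s - 1) ^2 + 1) 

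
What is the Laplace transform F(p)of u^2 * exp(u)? 2/(p - 1)^3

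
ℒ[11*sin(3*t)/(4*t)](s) 11*atan(3/s)/4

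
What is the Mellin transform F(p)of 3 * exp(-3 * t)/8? 3^(1 - p) * gamma(p)/8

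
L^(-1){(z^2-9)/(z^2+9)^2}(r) r*cos(3*r)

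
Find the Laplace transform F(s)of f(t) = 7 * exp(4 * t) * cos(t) 7 * (s - 4)/((s - 4)^2 + 1)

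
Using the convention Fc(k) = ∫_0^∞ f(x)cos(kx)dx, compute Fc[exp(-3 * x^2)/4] sqrt(3) * sqrt(pi) * exp(-k^2/12)/24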